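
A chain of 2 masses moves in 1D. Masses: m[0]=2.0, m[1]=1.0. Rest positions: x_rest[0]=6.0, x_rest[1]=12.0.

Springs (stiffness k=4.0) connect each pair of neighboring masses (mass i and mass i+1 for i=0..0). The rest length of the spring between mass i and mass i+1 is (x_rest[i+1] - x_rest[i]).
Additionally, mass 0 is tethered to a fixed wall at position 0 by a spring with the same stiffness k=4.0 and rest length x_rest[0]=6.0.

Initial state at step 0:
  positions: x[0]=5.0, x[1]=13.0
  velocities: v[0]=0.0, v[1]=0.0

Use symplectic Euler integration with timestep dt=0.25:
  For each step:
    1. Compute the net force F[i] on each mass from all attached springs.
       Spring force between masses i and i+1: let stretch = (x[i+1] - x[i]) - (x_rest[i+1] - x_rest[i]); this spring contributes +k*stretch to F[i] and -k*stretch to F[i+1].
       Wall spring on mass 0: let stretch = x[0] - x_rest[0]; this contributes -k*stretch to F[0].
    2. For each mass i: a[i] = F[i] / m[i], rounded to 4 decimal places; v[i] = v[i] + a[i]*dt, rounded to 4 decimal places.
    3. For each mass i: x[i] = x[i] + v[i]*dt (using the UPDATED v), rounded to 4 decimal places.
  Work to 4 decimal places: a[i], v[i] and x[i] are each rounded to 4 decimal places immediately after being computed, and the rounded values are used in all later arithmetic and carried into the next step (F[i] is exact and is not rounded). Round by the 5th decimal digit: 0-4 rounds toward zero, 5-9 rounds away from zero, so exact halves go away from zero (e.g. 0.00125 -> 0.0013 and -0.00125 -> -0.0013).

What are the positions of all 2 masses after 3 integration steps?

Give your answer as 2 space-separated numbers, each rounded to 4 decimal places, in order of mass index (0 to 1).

Step 0: x=[5.0000 13.0000] v=[0.0000 0.0000]
Step 1: x=[5.3750 12.5000] v=[1.5000 -2.0000]
Step 2: x=[5.9688 11.7188] v=[2.3750 -3.1250]
Step 3: x=[6.5352 11.0001] v=[2.2656 -2.8750]

Answer: 6.5352 11.0001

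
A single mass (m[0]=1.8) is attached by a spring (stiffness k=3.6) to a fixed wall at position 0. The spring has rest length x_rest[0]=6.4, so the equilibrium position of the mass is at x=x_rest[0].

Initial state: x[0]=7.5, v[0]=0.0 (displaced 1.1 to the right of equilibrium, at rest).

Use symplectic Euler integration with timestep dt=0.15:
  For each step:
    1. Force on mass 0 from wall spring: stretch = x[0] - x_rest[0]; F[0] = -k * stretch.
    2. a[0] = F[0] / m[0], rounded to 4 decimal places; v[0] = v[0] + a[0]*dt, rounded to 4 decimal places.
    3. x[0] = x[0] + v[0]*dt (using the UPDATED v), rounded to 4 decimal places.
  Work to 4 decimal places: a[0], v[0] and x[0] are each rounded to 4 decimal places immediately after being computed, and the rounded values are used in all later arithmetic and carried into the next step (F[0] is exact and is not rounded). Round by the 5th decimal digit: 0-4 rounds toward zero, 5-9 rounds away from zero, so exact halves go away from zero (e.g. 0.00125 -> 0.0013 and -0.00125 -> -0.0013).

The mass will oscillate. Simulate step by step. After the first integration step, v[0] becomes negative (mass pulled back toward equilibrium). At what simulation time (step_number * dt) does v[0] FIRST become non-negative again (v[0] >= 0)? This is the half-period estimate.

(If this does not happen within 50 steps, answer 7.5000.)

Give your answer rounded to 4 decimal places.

Answer: 2.2500

Derivation:
Step 0: x=[7.5000] v=[0.0000]
Step 1: x=[7.4505] v=[-0.3300]
Step 2: x=[7.3537] v=[-0.6452]
Step 3: x=[7.2140] v=[-0.9313]
Step 4: x=[7.0377] v=[-1.1755]
Step 5: x=[6.8327] v=[-1.3668]
Step 6: x=[6.6082] v=[-1.4966]
Step 7: x=[6.3743] v=[-1.5591]
Step 8: x=[6.1416] v=[-1.5514]
Step 9: x=[5.9205] v=[-1.4739]
Step 10: x=[5.7210] v=[-1.3301]
Step 11: x=[5.5520] v=[-1.1264]
Step 12: x=[5.4212] v=[-0.8720]
Step 13: x=[5.3344] v=[-0.5784]
Step 14: x=[5.2956] v=[-0.2587]
Step 15: x=[5.3065] v=[0.0726]
First v>=0 after going negative at step 15, time=2.2500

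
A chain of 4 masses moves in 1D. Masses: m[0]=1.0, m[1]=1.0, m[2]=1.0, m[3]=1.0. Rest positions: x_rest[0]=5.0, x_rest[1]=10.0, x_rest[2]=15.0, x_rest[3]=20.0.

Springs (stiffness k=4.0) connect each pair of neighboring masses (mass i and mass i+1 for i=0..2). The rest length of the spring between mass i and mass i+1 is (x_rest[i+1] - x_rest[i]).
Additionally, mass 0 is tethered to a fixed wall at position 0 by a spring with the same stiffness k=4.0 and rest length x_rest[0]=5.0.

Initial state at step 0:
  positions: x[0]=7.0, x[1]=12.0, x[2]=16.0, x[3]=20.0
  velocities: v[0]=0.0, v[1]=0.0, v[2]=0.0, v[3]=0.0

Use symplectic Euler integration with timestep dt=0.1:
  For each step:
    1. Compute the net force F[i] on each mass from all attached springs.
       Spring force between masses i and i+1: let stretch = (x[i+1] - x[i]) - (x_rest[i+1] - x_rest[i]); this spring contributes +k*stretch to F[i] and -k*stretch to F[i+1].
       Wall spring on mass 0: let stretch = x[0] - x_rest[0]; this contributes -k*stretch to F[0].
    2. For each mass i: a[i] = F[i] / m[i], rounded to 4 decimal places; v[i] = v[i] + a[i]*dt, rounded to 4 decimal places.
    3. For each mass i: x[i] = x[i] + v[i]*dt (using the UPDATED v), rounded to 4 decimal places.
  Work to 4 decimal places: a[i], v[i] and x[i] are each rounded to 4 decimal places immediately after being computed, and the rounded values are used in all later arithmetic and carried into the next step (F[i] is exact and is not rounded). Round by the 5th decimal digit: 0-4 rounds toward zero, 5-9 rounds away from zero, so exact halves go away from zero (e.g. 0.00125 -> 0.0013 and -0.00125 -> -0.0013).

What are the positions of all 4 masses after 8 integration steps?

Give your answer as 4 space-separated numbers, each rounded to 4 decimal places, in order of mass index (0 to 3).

Answer: 4.9685 10.6336 15.9774 21.1313

Derivation:
Step 0: x=[7.0000 12.0000 16.0000 20.0000] v=[0.0000 0.0000 0.0000 0.0000]
Step 1: x=[6.9200 11.9600 16.0000 20.0400] v=[-0.8000 -0.4000 0.0000 0.4000]
Step 2: x=[6.7648 11.8800 16.0000 20.1184] v=[-1.5520 -0.8000 0.0000 0.7840]
Step 3: x=[6.5436 11.7602 15.9999 20.2321] v=[-2.2118 -1.1981 -0.0006 1.1366]
Step 4: x=[6.2693 11.6013 15.9995 20.3765] v=[-2.7426 -1.5889 -0.0036 1.4437]
Step 5: x=[5.9576 11.4051 15.9983 20.5458] v=[-3.1175 -1.9624 -0.0121 1.6929]
Step 6: x=[5.6255 11.1747 15.9953 20.7332] v=[-3.3215 -2.3041 -0.0304 1.8739]
Step 7: x=[5.2903 10.9152 15.9890 20.9311] v=[-3.3520 -2.5955 -0.0635 1.9787]
Step 8: x=[4.9685 10.6336 15.9774 21.1313] v=[-3.2182 -2.8159 -0.1162 2.0019]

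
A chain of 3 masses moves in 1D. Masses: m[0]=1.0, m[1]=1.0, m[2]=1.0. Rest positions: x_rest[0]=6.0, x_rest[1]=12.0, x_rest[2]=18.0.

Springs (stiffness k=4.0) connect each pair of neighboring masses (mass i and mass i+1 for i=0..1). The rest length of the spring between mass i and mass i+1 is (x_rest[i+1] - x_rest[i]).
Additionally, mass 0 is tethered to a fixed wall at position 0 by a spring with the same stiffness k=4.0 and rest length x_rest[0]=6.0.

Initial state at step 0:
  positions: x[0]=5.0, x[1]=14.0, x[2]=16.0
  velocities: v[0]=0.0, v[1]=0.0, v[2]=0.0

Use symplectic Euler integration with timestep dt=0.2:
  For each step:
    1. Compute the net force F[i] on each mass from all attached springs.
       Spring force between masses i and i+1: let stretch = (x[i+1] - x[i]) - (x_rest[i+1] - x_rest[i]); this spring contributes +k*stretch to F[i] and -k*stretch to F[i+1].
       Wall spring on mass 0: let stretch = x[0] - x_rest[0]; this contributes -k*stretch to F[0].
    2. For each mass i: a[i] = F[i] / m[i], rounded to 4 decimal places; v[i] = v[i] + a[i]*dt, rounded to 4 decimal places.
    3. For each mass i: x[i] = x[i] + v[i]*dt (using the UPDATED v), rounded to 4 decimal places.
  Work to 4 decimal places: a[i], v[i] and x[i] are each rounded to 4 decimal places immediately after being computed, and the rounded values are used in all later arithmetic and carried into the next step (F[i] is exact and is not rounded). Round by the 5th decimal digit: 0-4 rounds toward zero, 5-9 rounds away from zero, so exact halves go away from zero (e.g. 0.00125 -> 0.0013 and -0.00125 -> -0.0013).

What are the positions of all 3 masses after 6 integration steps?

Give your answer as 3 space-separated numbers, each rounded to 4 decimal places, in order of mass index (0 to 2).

Answer: 4.9494 11.6560 18.4052

Derivation:
Step 0: x=[5.0000 14.0000 16.0000] v=[0.0000 0.0000 0.0000]
Step 1: x=[5.6400 12.8800 16.6400] v=[3.2000 -5.6000 3.2000]
Step 2: x=[6.5360 11.2032 17.6384] v=[4.4800 -8.3840 4.9920]
Step 3: x=[7.1330 9.8093 18.5672] v=[2.9850 -6.9696 4.6438]
Step 4: x=[7.0169 9.3884 19.0547] v=[-0.5804 -2.1043 2.4375]
Step 5: x=[6.1576 10.1347 18.9556] v=[-4.2967 3.7315 -0.4955]
Step 6: x=[4.9494 11.6560 18.4052] v=[-6.0411 7.6065 -2.7522]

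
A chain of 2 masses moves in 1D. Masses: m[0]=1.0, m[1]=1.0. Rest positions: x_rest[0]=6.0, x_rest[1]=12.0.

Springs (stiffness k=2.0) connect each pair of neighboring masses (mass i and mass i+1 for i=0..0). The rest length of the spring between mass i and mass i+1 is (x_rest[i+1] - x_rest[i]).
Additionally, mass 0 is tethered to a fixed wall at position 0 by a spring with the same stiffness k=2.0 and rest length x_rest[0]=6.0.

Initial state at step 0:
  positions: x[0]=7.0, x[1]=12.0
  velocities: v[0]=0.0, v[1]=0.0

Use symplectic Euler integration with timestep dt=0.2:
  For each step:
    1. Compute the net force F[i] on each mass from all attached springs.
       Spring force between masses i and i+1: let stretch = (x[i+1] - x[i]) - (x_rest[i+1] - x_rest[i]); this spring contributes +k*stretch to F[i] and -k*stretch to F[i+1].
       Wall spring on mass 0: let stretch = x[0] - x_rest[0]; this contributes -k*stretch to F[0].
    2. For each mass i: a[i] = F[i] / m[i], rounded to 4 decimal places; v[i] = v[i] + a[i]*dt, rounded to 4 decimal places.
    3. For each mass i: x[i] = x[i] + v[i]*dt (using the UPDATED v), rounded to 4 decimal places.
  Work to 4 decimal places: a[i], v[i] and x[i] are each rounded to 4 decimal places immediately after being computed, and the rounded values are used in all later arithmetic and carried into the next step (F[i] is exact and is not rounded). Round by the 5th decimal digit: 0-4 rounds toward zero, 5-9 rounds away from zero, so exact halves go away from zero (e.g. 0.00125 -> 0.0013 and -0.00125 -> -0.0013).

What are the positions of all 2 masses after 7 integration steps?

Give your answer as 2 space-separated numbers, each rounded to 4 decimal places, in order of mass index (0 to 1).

Step 0: x=[7.0000 12.0000] v=[0.0000 0.0000]
Step 1: x=[6.8400 12.0800] v=[-0.8000 0.4000]
Step 2: x=[6.5520 12.2208] v=[-1.4400 0.7040]
Step 3: x=[6.1933 12.3881] v=[-1.7933 0.8365]
Step 4: x=[5.8348 12.5398] v=[-1.7927 0.7586]
Step 5: x=[5.5459 12.6351] v=[-1.4446 0.4766]
Step 6: x=[5.3804 12.6433] v=[-0.8273 0.0409]
Step 7: x=[5.3655 12.5504] v=[-0.0743 -0.4643]

Answer: 5.3655 12.5504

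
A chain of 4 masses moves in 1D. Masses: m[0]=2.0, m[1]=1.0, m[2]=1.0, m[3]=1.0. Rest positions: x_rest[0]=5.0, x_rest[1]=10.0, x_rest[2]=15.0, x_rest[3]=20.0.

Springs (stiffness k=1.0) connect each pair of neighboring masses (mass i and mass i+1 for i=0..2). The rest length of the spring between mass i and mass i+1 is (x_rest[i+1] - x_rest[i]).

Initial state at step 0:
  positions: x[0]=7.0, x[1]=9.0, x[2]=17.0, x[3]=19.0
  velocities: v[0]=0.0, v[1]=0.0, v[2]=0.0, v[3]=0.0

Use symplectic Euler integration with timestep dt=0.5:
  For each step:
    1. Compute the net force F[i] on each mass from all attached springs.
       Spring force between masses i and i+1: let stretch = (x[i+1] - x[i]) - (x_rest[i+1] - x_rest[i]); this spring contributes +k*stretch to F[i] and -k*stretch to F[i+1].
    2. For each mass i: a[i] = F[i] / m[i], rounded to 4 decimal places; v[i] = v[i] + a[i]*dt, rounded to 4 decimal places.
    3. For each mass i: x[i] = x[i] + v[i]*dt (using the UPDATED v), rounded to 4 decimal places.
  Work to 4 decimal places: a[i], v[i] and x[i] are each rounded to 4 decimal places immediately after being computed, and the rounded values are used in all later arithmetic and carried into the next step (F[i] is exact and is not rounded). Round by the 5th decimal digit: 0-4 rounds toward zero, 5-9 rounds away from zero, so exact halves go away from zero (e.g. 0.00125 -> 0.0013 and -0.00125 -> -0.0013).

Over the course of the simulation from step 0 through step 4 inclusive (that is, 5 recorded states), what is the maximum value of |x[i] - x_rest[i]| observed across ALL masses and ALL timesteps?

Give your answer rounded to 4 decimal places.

Answer: 2.9024

Derivation:
Step 0: x=[7.0000 9.0000 17.0000 19.0000] v=[0.0000 0.0000 0.0000 0.0000]
Step 1: x=[6.6250 10.5000 15.5000 19.7500] v=[-0.7500 3.0000 -3.0000 1.5000]
Step 2: x=[6.1094 12.2813 13.8125 20.6875] v=[-1.0313 3.5625 -3.3750 1.8750]
Step 3: x=[5.7403 12.9024 13.4610 21.1563] v=[-0.7383 1.2422 -0.7031 0.9375]
Step 4: x=[5.6414 11.8726 14.8937 20.9512] v=[-0.1978 -2.0596 2.8653 -0.4102]
Max displacement = 2.9024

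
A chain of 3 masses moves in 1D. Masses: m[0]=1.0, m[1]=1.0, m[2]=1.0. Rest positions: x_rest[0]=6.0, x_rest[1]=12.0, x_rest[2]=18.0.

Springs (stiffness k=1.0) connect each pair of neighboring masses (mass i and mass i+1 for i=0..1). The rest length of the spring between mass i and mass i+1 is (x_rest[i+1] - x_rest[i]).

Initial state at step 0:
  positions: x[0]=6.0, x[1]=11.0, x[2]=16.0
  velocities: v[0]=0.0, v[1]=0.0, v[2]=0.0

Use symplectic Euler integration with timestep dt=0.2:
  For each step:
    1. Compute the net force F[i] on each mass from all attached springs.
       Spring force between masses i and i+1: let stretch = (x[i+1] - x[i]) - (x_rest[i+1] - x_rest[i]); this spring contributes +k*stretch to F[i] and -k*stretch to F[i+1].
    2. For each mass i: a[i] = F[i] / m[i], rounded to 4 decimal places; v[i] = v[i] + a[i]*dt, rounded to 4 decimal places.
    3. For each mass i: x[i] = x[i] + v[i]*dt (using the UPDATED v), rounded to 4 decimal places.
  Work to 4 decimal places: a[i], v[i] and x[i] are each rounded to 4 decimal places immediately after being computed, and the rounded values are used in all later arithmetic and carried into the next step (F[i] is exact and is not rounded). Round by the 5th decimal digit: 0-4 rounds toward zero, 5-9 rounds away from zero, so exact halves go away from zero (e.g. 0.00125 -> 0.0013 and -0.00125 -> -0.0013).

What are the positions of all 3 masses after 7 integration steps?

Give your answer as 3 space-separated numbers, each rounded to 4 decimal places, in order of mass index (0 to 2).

Step 0: x=[6.0000 11.0000 16.0000] v=[0.0000 0.0000 0.0000]
Step 1: x=[5.9600 11.0000 16.0400] v=[-0.2000 0.0000 0.2000]
Step 2: x=[5.8816 11.0000 16.1184] v=[-0.3920 0.0000 0.3920]
Step 3: x=[5.7679 11.0000 16.2321] v=[-0.5683 0.0000 0.5683]
Step 4: x=[5.6235 11.0000 16.3765] v=[-0.7219 0.0000 0.7219]
Step 5: x=[5.4542 11.0000 16.5458] v=[-0.8466 0.0000 0.8466]
Step 6: x=[5.2667 11.0000 16.7333] v=[-0.9374 0.0000 0.9374]
Step 7: x=[5.0686 11.0000 16.9314] v=[-0.9907 0.0000 0.9907]

Answer: 5.0686 11.0000 16.9314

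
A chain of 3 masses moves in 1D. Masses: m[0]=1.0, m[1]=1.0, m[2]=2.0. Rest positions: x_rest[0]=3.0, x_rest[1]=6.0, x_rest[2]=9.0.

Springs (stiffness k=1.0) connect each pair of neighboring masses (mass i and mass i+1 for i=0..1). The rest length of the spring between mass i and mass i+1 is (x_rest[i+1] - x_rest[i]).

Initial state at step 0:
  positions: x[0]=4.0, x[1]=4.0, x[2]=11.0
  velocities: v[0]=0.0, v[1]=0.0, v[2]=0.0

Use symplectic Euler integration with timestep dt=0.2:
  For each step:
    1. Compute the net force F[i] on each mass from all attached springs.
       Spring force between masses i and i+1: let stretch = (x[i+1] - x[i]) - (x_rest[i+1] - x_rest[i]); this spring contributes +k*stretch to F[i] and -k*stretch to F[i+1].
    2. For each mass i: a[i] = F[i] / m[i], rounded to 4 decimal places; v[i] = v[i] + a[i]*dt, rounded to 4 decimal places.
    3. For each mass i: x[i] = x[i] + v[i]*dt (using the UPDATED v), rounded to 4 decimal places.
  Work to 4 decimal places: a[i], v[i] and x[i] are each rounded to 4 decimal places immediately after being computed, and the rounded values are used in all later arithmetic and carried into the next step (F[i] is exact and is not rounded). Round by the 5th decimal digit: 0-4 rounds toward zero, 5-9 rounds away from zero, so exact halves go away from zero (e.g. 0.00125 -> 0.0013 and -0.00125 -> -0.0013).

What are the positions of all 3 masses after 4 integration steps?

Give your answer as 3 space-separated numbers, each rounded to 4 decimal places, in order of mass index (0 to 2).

Step 0: x=[4.0000 4.0000 11.0000] v=[0.0000 0.0000 0.0000]
Step 1: x=[3.8800 4.2800 10.9200] v=[-0.6000 1.4000 -0.4000]
Step 2: x=[3.6560 4.8096 10.7672] v=[-1.1200 2.6480 -0.7640]
Step 3: x=[3.3581 5.5314 10.5552] v=[-1.4893 3.6088 -1.0598]
Step 4: x=[3.0272 6.3672 10.3028] v=[-1.6546 4.1789 -1.2622]

Answer: 3.0272 6.3672 10.3028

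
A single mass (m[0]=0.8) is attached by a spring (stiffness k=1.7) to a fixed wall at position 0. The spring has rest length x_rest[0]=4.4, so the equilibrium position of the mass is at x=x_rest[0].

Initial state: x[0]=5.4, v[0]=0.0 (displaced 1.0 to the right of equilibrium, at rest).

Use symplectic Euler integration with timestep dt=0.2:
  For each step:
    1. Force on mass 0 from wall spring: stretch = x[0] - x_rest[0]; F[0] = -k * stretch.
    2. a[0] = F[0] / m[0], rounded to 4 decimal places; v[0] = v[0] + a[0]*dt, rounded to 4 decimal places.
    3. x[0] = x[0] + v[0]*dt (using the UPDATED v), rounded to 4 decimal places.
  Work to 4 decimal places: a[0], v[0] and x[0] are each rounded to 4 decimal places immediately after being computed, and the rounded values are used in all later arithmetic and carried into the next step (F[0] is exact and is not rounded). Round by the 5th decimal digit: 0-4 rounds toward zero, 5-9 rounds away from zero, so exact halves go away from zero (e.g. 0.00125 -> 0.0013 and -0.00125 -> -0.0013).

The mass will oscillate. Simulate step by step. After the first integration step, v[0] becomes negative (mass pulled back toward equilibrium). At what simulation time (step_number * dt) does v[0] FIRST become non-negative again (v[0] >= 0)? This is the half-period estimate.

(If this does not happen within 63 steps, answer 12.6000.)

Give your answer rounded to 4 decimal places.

Step 0: x=[5.4000] v=[0.0000]
Step 1: x=[5.3150] v=[-0.4250]
Step 2: x=[5.1522] v=[-0.8139]
Step 3: x=[4.9255] v=[-1.1336]
Step 4: x=[4.6541] v=[-1.3569]
Step 5: x=[4.3611] v=[-1.4649]
Step 6: x=[4.0714] v=[-1.4484]
Step 7: x=[3.8097] v=[-1.3087]
Step 8: x=[3.5981] v=[-1.0578]
Step 9: x=[3.4547] v=[-0.7170]
Step 10: x=[3.3917] v=[-0.3152]
Step 11: x=[3.4144] v=[0.1133]
First v>=0 after going negative at step 11, time=2.2000

Answer: 2.2000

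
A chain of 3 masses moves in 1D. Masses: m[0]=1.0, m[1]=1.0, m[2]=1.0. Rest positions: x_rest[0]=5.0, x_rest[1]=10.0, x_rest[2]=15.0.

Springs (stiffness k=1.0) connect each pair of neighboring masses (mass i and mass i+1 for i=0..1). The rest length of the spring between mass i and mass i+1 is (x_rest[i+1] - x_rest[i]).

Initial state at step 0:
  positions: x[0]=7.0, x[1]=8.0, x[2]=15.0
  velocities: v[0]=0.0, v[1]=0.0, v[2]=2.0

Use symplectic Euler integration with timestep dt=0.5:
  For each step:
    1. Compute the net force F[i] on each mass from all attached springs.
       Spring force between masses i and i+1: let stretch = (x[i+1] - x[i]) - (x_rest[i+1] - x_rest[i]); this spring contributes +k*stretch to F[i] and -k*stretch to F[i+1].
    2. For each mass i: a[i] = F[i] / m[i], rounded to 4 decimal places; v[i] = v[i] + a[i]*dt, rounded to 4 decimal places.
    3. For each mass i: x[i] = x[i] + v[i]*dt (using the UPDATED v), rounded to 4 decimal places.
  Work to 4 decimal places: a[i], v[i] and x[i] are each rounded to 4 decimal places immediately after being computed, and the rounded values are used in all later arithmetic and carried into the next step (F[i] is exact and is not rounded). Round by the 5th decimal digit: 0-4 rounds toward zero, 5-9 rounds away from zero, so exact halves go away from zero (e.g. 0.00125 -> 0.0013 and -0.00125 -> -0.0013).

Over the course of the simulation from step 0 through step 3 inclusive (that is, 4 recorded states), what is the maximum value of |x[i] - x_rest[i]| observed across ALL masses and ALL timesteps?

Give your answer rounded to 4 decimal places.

Answer: 3.0313

Derivation:
Step 0: x=[7.0000 8.0000 15.0000] v=[0.0000 0.0000 2.0000]
Step 1: x=[6.0000 9.5000 15.5000] v=[-2.0000 3.0000 1.0000]
Step 2: x=[4.6250 11.6250 15.7500] v=[-2.7500 4.2500 0.5000]
Step 3: x=[3.7500 13.0313 16.2188] v=[-1.7500 2.8125 0.9375]
Max displacement = 3.0313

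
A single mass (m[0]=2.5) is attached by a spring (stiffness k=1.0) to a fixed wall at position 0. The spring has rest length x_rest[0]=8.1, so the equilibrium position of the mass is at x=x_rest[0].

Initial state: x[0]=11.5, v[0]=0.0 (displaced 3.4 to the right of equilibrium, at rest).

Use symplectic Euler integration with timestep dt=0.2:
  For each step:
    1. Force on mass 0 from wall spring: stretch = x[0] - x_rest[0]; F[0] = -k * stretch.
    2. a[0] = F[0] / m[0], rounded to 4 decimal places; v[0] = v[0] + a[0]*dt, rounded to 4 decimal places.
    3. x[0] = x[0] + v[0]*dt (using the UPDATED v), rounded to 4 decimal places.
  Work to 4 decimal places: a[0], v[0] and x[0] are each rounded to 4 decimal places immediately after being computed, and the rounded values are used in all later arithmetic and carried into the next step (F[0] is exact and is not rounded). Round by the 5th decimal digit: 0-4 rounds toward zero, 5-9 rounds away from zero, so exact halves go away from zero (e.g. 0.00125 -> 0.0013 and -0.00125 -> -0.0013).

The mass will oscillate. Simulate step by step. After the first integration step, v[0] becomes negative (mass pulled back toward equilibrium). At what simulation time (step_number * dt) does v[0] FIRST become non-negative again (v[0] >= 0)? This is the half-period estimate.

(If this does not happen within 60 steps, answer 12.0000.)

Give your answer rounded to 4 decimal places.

Answer: 5.0000

Derivation:
Step 0: x=[11.5000] v=[0.0000]
Step 1: x=[11.4456] v=[-0.2720]
Step 2: x=[11.3377] v=[-0.5396]
Step 3: x=[11.1780] v=[-0.7986]
Step 4: x=[10.9690] v=[-1.0448]
Step 5: x=[10.7141] v=[-1.2743]
Step 6: x=[10.4174] v=[-1.4834]
Step 7: x=[10.0836] v=[-1.6688]
Step 8: x=[9.7181] v=[-1.8275]
Step 9: x=[9.3267] v=[-1.9569]
Step 10: x=[8.9157] v=[-2.0550]
Step 11: x=[8.4916] v=[-2.1203]
Step 12: x=[8.0613] v=[-2.1516]
Step 13: x=[7.6316] v=[-2.1485]
Step 14: x=[7.2094] v=[-2.1110]
Step 15: x=[6.8014] v=[-2.0398]
Step 16: x=[6.4142] v=[-1.9359]
Step 17: x=[6.0540] v=[-1.8010]
Step 18: x=[5.7265] v=[-1.6373]
Step 19: x=[5.4370] v=[-1.4474]
Step 20: x=[5.1901] v=[-1.2344]
Step 21: x=[4.9898] v=[-1.0016]
Step 22: x=[4.8392] v=[-0.7528]
Step 23: x=[4.7408] v=[-0.4919]
Step 24: x=[4.6962] v=[-0.2232]
Step 25: x=[4.7060] v=[0.0491]
First v>=0 after going negative at step 25, time=5.0000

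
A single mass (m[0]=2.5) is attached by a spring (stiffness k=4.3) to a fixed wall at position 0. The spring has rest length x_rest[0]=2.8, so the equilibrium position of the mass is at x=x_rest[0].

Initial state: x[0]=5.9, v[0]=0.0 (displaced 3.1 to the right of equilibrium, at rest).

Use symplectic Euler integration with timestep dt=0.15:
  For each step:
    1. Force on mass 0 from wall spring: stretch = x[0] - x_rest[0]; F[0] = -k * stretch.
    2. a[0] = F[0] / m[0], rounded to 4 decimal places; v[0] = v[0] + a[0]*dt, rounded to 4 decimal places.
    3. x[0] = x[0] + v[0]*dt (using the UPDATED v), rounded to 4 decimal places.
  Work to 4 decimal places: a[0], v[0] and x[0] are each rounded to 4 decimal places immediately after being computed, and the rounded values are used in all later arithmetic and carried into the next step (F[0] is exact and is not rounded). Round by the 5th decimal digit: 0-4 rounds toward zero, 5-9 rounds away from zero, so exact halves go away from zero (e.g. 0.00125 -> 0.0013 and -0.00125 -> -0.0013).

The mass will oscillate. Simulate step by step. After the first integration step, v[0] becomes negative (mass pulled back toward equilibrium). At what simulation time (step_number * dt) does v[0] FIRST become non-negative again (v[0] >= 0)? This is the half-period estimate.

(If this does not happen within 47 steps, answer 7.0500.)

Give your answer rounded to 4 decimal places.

Step 0: x=[5.9000] v=[0.0000]
Step 1: x=[5.7800] v=[-0.7998]
Step 2: x=[5.5447] v=[-1.5686]
Step 3: x=[5.2032] v=[-2.2767]
Step 4: x=[4.7687] v=[-2.8967]
Step 5: x=[4.2580] v=[-3.4046]
Step 6: x=[3.6909] v=[-3.7808]
Step 7: x=[3.0893] v=[-4.0106]
Step 8: x=[2.4765] v=[-4.0852]
Step 9: x=[1.8762] v=[-4.0017]
Step 10: x=[1.3117] v=[-3.7634]
Step 11: x=[0.8048] v=[-3.3794]
Step 12: x=[0.3751] v=[-2.8646]
Step 13: x=[0.0393] v=[-2.2390]
Step 14: x=[-0.1897] v=[-1.5267]
Step 15: x=[-0.3030] v=[-0.7554]
Step 16: x=[-0.2962] v=[0.0452]
First v>=0 after going negative at step 16, time=2.4000

Answer: 2.4000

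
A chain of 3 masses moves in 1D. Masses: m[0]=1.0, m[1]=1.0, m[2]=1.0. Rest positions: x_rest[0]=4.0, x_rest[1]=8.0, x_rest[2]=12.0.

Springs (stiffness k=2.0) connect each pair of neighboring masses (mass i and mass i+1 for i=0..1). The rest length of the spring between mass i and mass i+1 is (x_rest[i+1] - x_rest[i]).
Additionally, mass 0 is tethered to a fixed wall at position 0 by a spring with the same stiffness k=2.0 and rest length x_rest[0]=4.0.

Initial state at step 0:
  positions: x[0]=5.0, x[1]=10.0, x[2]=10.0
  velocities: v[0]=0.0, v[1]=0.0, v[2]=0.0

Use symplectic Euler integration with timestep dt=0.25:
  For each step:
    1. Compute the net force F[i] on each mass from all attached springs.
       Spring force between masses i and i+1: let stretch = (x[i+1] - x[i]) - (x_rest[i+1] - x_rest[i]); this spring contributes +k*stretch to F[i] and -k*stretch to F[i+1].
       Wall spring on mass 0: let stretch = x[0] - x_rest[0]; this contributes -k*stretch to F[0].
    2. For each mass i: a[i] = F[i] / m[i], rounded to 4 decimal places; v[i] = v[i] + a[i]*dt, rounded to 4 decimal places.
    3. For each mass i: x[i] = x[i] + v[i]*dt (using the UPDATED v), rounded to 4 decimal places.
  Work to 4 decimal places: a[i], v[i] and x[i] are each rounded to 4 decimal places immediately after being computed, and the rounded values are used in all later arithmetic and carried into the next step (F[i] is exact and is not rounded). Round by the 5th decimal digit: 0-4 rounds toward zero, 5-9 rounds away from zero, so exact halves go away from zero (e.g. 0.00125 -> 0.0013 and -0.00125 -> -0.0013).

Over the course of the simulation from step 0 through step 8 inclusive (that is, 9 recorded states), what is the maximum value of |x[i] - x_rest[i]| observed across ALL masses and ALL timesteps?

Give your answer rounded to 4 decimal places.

Answer: 2.2490

Derivation:
Step 0: x=[5.0000 10.0000 10.0000] v=[0.0000 0.0000 0.0000]
Step 1: x=[5.0000 9.3750 10.5000] v=[0.0000 -2.5000 2.0000]
Step 2: x=[4.9219 8.3438 11.3594] v=[-0.3125 -4.1250 3.4375]
Step 3: x=[4.6563 7.2618 12.3418] v=[-1.0625 -4.3282 3.9297]
Step 4: x=[4.1343 6.4891 13.1892] v=[-2.0879 -3.0910 3.3897]
Step 5: x=[3.3899 6.2595 13.6991] v=[-2.9777 -0.9184 2.0397]
Step 6: x=[2.5804 6.6012 13.7791] v=[-3.2379 1.3666 0.3199]
Step 7: x=[1.9510 7.3375 13.4618] v=[-2.5177 2.9452 -1.2691]
Step 8: x=[1.7510 8.1660 12.8790] v=[-0.8000 3.3141 -2.3313]
Max displacement = 2.2490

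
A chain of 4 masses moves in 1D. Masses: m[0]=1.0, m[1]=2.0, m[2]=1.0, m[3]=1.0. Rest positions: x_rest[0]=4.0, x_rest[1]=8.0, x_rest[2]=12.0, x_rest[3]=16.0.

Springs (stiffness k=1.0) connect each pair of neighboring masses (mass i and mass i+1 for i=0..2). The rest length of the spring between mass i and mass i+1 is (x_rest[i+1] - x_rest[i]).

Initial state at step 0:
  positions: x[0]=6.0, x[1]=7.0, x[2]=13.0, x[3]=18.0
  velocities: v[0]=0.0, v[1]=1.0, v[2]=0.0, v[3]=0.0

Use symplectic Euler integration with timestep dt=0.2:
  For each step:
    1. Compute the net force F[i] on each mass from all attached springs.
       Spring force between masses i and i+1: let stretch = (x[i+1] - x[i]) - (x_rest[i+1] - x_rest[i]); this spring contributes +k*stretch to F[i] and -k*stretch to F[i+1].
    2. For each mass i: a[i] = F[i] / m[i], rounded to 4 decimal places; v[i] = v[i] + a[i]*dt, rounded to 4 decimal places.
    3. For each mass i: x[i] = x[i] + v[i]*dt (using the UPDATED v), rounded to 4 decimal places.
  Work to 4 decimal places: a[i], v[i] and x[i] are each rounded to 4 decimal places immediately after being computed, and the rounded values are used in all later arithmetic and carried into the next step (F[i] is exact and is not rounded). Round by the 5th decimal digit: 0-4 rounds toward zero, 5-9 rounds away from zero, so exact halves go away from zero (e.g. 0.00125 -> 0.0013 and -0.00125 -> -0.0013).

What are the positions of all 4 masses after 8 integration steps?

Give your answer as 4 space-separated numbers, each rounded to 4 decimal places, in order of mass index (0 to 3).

Step 0: x=[6.0000 7.0000 13.0000 18.0000] v=[0.0000 1.0000 0.0000 0.0000]
Step 1: x=[5.8800 7.3000 12.9600 17.9600] v=[-0.6000 1.5000 -0.2000 -0.2000]
Step 2: x=[5.6568 7.6848 12.8936 17.8800] v=[-1.1160 1.9240 -0.3320 -0.4000]
Step 3: x=[5.3547 8.1332 12.8183 17.7605] v=[-1.5104 2.2421 -0.3765 -0.5973]
Step 4: x=[5.0038 8.6198 12.7533 17.6034] v=[-1.7547 2.4328 -0.3251 -0.7857]
Step 5: x=[4.6375 9.1167 12.7169 17.4123] v=[-1.8315 2.4846 -0.1818 -0.9557]
Step 6: x=[4.2904 9.5960 12.7243 17.1933] v=[-1.7357 2.3967 0.0372 -1.0948]
Step 7: x=[3.9955 10.0318 12.7854 16.9556] v=[-1.4746 2.1790 0.3053 -1.1886]
Step 8: x=[3.7820 10.4019 12.9031 16.7111] v=[-1.0673 1.8507 0.5886 -1.2226]

Answer: 3.7820 10.4019 12.9031 16.7111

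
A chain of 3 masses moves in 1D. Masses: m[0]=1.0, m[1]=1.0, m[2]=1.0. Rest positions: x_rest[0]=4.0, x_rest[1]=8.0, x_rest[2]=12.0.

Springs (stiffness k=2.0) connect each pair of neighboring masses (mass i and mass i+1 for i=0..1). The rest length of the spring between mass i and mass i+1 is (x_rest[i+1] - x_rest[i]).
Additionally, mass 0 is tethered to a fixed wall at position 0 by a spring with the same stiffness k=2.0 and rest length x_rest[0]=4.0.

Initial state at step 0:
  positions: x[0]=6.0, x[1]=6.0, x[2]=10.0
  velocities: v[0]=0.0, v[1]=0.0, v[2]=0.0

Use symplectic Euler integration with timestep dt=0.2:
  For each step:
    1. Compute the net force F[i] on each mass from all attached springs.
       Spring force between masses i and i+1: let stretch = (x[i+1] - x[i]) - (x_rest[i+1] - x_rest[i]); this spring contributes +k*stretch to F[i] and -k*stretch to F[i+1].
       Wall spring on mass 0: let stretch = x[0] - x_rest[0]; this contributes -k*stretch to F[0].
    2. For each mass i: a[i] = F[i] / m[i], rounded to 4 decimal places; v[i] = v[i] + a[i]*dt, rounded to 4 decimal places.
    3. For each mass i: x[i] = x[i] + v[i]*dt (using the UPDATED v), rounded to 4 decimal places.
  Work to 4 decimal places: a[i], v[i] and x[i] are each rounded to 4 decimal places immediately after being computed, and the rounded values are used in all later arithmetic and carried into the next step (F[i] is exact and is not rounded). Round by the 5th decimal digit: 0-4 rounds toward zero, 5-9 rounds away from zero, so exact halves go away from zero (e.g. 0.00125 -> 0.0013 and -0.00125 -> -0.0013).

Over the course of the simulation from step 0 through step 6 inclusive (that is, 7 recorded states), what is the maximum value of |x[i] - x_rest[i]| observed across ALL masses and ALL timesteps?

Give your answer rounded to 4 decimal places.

Step 0: x=[6.0000 6.0000 10.0000] v=[0.0000 0.0000 0.0000]
Step 1: x=[5.5200 6.3200 10.0000] v=[-2.4000 1.6000 0.0000]
Step 2: x=[4.6624 6.8704 10.0256] v=[-4.2880 2.7520 0.1280]
Step 3: x=[3.6084 7.4966 10.1188] v=[-5.2698 3.1309 0.4659]
Step 4: x=[2.5768 8.0215 10.3222] v=[-5.1579 2.6245 1.0170]
Step 5: x=[1.7747 8.2949 10.6615] v=[-4.0107 1.3669 1.6967]
Step 6: x=[1.3522 8.2360 11.1315] v=[-2.1125 -0.2945 2.3501]
Max displacement = 2.6478

Answer: 2.6478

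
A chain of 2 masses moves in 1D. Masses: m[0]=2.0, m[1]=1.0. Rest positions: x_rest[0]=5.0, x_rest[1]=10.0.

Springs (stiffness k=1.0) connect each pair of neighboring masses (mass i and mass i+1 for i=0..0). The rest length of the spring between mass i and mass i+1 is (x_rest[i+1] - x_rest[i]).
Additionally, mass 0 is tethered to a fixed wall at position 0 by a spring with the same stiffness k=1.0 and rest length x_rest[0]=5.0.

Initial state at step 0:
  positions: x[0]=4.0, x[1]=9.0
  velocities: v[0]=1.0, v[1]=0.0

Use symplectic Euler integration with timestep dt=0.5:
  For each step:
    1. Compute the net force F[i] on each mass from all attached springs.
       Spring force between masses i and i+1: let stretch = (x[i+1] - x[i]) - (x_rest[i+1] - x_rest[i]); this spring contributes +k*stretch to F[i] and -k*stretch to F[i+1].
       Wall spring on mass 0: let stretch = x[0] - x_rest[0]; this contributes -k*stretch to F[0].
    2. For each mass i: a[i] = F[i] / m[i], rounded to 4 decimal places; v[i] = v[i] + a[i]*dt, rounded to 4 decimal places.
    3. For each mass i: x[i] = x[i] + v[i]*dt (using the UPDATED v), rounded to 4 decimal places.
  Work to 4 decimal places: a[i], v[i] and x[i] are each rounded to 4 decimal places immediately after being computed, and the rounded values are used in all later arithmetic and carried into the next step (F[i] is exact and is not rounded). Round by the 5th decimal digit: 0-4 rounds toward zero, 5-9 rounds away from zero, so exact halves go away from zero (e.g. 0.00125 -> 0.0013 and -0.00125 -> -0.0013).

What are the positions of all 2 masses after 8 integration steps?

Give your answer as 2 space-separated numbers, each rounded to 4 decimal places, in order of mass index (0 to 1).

Answer: 5.8910 12.5528

Derivation:
Step 0: x=[4.0000 9.0000] v=[1.0000 0.0000]
Step 1: x=[4.6250 9.0000] v=[1.2500 0.0000]
Step 2: x=[5.2188 9.1563] v=[1.1875 0.3125]
Step 3: x=[5.6524 9.5782] v=[0.8672 0.8438]
Step 4: x=[5.8702 10.2687] v=[0.4356 1.3809]
Step 5: x=[5.9041 11.1096] v=[0.0677 1.6817]
Step 6: x=[5.8506 11.8991] v=[-0.1070 1.5790]
Step 7: x=[5.8219 12.4265] v=[-0.0575 1.0548]
Step 8: x=[5.8910 12.5528] v=[0.1382 0.2525]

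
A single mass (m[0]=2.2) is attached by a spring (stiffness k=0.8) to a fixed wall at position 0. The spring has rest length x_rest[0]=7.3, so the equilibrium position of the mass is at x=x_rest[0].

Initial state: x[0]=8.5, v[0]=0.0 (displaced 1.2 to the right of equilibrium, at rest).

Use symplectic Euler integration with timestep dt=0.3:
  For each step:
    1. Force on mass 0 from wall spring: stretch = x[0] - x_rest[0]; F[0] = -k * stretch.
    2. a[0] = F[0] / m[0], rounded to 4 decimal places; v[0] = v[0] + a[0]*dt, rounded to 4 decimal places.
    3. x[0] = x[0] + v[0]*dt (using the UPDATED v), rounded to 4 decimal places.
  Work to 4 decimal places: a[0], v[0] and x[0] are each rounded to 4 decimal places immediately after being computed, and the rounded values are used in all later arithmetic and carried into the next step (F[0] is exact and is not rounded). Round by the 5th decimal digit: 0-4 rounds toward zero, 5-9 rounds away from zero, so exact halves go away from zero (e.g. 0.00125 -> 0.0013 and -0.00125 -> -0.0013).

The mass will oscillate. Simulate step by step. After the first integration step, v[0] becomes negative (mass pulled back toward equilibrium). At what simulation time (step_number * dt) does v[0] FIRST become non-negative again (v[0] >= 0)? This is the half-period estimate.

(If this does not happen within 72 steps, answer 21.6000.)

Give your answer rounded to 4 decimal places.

Step 0: x=[8.5000] v=[0.0000]
Step 1: x=[8.4607] v=[-0.1309]
Step 2: x=[8.3835] v=[-0.2575]
Step 3: x=[8.2708] v=[-0.3757]
Step 4: x=[8.1263] v=[-0.4816]
Step 5: x=[7.9548] v=[-0.5718]
Step 6: x=[7.7618] v=[-0.6432]
Step 7: x=[7.5537] v=[-0.6936]
Step 8: x=[7.3373] v=[-0.7213]
Step 9: x=[7.1197] v=[-0.7254]
Step 10: x=[6.9080] v=[-0.7057]
Step 11: x=[6.7091] v=[-0.6630]
Step 12: x=[6.5296] v=[-0.5985]
Step 13: x=[6.3753] v=[-0.5145]
Step 14: x=[6.2512] v=[-0.4136]
Step 15: x=[6.1614] v=[-0.2992]
Step 16: x=[6.1089] v=[-0.1750]
Step 17: x=[6.0954] v=[-0.0451]
Step 18: x=[6.1213] v=[0.0863]
First v>=0 after going negative at step 18, time=5.4000

Answer: 5.4000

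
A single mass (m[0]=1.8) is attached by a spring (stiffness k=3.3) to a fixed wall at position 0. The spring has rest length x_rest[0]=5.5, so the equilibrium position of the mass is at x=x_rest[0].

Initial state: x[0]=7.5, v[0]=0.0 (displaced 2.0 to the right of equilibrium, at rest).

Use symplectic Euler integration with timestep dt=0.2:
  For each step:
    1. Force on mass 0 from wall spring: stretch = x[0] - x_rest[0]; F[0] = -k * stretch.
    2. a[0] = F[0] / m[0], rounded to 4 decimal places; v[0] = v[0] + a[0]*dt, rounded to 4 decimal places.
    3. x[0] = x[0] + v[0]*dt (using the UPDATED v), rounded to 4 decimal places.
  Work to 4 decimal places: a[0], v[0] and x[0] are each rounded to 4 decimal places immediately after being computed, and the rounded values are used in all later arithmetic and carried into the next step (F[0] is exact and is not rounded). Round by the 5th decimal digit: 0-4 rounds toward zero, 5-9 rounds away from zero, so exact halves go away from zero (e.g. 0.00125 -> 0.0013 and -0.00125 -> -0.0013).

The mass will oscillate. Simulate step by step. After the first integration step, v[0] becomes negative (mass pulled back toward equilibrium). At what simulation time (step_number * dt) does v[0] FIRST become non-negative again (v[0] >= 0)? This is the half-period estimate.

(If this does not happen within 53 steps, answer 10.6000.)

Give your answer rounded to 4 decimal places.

Step 0: x=[7.5000] v=[0.0000]
Step 1: x=[7.3533] v=[-0.7333]
Step 2: x=[7.0707] v=[-1.4128]
Step 3: x=[6.6730] v=[-1.9887]
Step 4: x=[6.1892] v=[-2.4188]
Step 5: x=[5.6549] v=[-2.6715]
Step 6: x=[5.1092] v=[-2.7283]
Step 7: x=[4.5922] v=[-2.5850]
Step 8: x=[4.1418] v=[-2.2521]
Step 9: x=[3.7910] v=[-1.7541]
Step 10: x=[3.5655] v=[-1.1275]
Step 11: x=[3.4819] v=[-0.4182]
Step 12: x=[3.5463] v=[0.3218]
First v>=0 after going negative at step 12, time=2.4000

Answer: 2.4000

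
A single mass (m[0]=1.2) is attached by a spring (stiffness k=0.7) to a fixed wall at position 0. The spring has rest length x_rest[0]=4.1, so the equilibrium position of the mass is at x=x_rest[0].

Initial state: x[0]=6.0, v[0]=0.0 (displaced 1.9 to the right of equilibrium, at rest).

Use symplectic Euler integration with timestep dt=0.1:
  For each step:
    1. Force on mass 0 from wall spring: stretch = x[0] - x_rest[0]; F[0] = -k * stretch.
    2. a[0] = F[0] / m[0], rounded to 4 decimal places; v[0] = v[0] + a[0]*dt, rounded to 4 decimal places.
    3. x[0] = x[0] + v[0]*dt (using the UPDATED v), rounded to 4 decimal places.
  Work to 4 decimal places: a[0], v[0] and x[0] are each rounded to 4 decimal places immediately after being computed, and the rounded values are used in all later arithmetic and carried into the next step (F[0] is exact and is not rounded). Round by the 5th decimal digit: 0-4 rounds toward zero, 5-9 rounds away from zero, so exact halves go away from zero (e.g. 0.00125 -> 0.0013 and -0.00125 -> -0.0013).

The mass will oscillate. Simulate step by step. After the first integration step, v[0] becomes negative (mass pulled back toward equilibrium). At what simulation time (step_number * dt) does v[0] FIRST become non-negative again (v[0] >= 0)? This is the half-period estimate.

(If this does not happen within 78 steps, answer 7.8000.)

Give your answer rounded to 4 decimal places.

Answer: 4.2000

Derivation:
Step 0: x=[6.0000] v=[0.0000]
Step 1: x=[5.9889] v=[-0.1108]
Step 2: x=[5.9668] v=[-0.2210]
Step 3: x=[5.9338] v=[-0.3299]
Step 4: x=[5.8901] v=[-0.4369]
Step 5: x=[5.8360] v=[-0.5413]
Step 6: x=[5.7717] v=[-0.6426]
Step 7: x=[5.6977] v=[-0.7401]
Step 8: x=[5.6144] v=[-0.8333]
Step 9: x=[5.5222] v=[-0.9216]
Step 10: x=[5.4217] v=[-1.0046]
Step 11: x=[5.3135] v=[-1.0817]
Step 12: x=[5.1983] v=[-1.1525]
Step 13: x=[5.0766] v=[-1.2166]
Step 14: x=[4.9492] v=[-1.2736]
Step 15: x=[4.8169] v=[-1.3231]
Step 16: x=[4.6804] v=[-1.3649]
Step 17: x=[4.5405] v=[-1.3988]
Step 18: x=[4.3981] v=[-1.4245]
Step 19: x=[4.2539] v=[-1.4419]
Step 20: x=[4.1088] v=[-1.4509]
Step 21: x=[3.9637] v=[-1.4514]
Step 22: x=[3.8194] v=[-1.4435]
Step 23: x=[3.6767] v=[-1.4271]
Step 24: x=[3.5365] v=[-1.4024]
Step 25: x=[3.3996] v=[-1.3695]
Step 26: x=[3.2667] v=[-1.3286]
Step 27: x=[3.1387] v=[-1.2800]
Step 28: x=[3.0163] v=[-1.2239]
Step 29: x=[2.9002] v=[-1.1607]
Step 30: x=[2.7911] v=[-1.0907]
Step 31: x=[2.6897] v=[-1.0144]
Step 32: x=[2.5965] v=[-0.9321]
Step 33: x=[2.5121] v=[-0.8444]
Step 34: x=[2.4369] v=[-0.7518]
Step 35: x=[2.3714] v=[-0.6548]
Step 36: x=[2.3160] v=[-0.5540]
Step 37: x=[2.2710] v=[-0.4499]
Step 38: x=[2.2367] v=[-0.3432]
Step 39: x=[2.2133] v=[-0.2345]
Step 40: x=[2.2009] v=[-0.1244]
Step 41: x=[2.1995] v=[-0.0136]
Step 42: x=[2.2092] v=[0.0973]
First v>=0 after going negative at step 42, time=4.2000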